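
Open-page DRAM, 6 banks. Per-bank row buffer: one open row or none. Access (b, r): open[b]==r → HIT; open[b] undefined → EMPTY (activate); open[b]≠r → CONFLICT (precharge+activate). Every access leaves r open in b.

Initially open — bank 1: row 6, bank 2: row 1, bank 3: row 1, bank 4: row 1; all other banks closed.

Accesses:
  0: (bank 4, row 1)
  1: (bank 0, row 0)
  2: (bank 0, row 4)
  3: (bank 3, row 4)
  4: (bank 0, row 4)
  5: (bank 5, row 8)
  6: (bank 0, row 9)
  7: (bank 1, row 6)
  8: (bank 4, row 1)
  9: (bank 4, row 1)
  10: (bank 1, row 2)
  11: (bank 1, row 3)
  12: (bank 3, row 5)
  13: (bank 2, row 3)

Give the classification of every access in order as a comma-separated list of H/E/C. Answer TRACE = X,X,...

TRACE = H,E,C,C,H,E,C,H,H,H,C,C,C,C

step 0: bank4 1->1 [HIT]
step 1: bank0 None->0 [EMPTY]
step 2: bank0 0->4 [CONFLICT]
step 3: bank3 1->4 [CONFLICT]
step 4: bank0 4->4 [HIT]
step 5: bank5 None->8 [EMPTY]
step 6: bank0 4->9 [CONFLICT]
step 7: bank1 6->6 [HIT]
step 8: bank4 1->1 [HIT]
step 9: bank4 1->1 [HIT]
step 10: bank1 6->2 [CONFLICT]
step 11: bank1 2->3 [CONFLICT]
step 12: bank3 4->5 [CONFLICT]
step 13: bank2 1->3 [CONFLICT]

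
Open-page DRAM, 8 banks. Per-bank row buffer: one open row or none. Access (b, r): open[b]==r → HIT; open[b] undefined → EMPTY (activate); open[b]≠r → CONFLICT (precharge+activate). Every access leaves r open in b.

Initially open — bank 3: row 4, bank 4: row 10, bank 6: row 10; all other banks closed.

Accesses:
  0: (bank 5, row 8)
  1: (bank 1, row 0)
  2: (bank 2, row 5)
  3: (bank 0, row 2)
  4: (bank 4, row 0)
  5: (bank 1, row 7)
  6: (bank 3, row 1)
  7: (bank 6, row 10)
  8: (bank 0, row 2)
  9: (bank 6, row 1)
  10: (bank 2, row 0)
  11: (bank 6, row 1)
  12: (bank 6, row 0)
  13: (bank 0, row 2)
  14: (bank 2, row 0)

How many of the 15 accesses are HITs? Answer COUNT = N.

COUNT = 5

#0 (5,8) E
#1 (1,0) E
#2 (2,5) E
#3 (0,2) E
#4 (4,0) C  (was 10)
#5 (1,7) C  (was 0)
#6 (3,1) C  (was 4)
#7 (6,10) H  (was 10)
#8 (0,2) H  (was 2)
#9 (6,1) C  (was 10)
#10 (2,0) C  (was 5)
#11 (6,1) H  (was 1)
#12 (6,0) C  (was 1)
#13 (0,2) H  (was 2)
#14 (2,0) H  (was 0)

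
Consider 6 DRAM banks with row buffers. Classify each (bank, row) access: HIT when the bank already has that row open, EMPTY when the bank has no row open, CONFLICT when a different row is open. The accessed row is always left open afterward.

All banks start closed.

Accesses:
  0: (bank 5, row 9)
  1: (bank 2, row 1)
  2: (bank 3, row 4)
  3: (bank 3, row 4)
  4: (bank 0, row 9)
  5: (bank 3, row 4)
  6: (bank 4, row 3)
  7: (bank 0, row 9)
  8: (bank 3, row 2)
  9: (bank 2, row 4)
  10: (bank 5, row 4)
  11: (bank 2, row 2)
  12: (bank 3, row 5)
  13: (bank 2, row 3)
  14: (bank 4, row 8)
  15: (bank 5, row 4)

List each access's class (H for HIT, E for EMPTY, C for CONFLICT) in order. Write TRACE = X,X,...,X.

step 0: bank5 None->9 [EMPTY]
step 1: bank2 None->1 [EMPTY]
step 2: bank3 None->4 [EMPTY]
step 3: bank3 4->4 [HIT]
step 4: bank0 None->9 [EMPTY]
step 5: bank3 4->4 [HIT]
step 6: bank4 None->3 [EMPTY]
step 7: bank0 9->9 [HIT]
step 8: bank3 4->2 [CONFLICT]
step 9: bank2 1->4 [CONFLICT]
step 10: bank5 9->4 [CONFLICT]
step 11: bank2 4->2 [CONFLICT]
step 12: bank3 2->5 [CONFLICT]
step 13: bank2 2->3 [CONFLICT]
step 14: bank4 3->8 [CONFLICT]
step 15: bank5 4->4 [HIT]

TRACE = E,E,E,H,E,H,E,H,C,C,C,C,C,C,C,H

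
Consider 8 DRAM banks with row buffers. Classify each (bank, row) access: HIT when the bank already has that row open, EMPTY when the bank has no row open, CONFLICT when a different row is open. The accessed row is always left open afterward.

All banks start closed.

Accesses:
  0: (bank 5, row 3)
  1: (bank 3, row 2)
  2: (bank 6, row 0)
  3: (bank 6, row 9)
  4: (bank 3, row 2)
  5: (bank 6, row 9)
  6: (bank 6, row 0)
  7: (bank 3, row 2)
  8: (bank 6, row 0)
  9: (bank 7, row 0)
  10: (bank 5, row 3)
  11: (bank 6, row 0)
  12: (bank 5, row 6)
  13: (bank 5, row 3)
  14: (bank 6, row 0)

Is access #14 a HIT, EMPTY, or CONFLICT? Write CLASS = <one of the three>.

step 0: bank5 None->3 [EMPTY]
step 1: bank3 None->2 [EMPTY]
step 2: bank6 None->0 [EMPTY]
step 3: bank6 0->9 [CONFLICT]
step 4: bank3 2->2 [HIT]
step 5: bank6 9->9 [HIT]
step 6: bank6 9->0 [CONFLICT]
step 7: bank3 2->2 [HIT]
step 8: bank6 0->0 [HIT]
step 9: bank7 None->0 [EMPTY]
step 10: bank5 3->3 [HIT]
step 11: bank6 0->0 [HIT]
step 12: bank5 3->6 [CONFLICT]
step 13: bank5 6->3 [CONFLICT]
step 14: bank6 0->0 [HIT]

CLASS = HIT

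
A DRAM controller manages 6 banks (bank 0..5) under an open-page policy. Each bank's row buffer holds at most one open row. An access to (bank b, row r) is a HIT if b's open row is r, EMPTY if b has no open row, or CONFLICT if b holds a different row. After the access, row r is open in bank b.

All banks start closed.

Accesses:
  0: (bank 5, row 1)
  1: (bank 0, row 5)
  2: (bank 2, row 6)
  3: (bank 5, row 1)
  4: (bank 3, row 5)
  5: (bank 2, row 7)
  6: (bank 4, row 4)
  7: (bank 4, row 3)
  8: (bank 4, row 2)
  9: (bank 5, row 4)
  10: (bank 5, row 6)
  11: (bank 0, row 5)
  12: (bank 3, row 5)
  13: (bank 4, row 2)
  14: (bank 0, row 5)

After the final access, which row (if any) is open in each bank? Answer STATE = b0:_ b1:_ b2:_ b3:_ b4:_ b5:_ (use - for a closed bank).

STATE = b0:5 b1:- b2:7 b3:5 b4:2 b5:6

step 0: bank5 None->1 [EMPTY]
step 1: bank0 None->5 [EMPTY]
step 2: bank2 None->6 [EMPTY]
step 3: bank5 1->1 [HIT]
step 4: bank3 None->5 [EMPTY]
step 5: bank2 6->7 [CONFLICT]
step 6: bank4 None->4 [EMPTY]
step 7: bank4 4->3 [CONFLICT]
step 8: bank4 3->2 [CONFLICT]
step 9: bank5 1->4 [CONFLICT]
step 10: bank5 4->6 [CONFLICT]
step 11: bank0 5->5 [HIT]
step 12: bank3 5->5 [HIT]
step 13: bank4 2->2 [HIT]
step 14: bank0 5->5 [HIT]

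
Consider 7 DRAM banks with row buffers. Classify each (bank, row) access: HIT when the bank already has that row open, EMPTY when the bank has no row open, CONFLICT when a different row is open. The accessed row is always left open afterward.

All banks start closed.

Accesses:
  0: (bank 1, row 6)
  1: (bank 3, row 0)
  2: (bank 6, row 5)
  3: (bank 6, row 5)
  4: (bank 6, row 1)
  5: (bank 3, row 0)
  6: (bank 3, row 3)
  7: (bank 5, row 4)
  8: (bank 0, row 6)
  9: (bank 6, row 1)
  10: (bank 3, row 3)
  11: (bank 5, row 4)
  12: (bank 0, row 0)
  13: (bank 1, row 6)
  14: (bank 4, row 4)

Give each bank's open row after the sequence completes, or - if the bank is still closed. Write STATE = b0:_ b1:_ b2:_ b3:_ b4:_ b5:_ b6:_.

#0 (1,6) E
#1 (3,0) E
#2 (6,5) E
#3 (6,5) H  (was 5)
#4 (6,1) C  (was 5)
#5 (3,0) H  (was 0)
#6 (3,3) C  (was 0)
#7 (5,4) E
#8 (0,6) E
#9 (6,1) H  (was 1)
#10 (3,3) H  (was 3)
#11 (5,4) H  (was 4)
#12 (0,0) C  (was 6)
#13 (1,6) H  (was 6)
#14 (4,4) E

STATE = b0:0 b1:6 b2:- b3:3 b4:4 b5:4 b6:1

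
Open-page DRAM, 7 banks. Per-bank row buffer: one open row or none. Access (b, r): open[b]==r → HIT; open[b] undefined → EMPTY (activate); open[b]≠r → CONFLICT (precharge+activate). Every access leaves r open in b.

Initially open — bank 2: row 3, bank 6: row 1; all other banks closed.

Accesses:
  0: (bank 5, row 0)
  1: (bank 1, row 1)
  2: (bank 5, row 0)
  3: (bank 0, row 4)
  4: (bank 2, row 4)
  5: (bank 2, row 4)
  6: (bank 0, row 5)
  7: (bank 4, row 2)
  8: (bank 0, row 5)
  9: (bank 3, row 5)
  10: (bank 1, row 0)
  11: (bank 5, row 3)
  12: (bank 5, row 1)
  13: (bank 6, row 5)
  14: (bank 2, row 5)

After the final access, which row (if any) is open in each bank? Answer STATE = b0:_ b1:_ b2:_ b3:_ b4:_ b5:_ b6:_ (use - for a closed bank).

STATE = b0:5 b1:0 b2:5 b3:5 b4:2 b5:1 b6:5

#0 (5,0) E
#1 (1,1) E
#2 (5,0) H  (was 0)
#3 (0,4) E
#4 (2,4) C  (was 3)
#5 (2,4) H  (was 4)
#6 (0,5) C  (was 4)
#7 (4,2) E
#8 (0,5) H  (was 5)
#9 (3,5) E
#10 (1,0) C  (was 1)
#11 (5,3) C  (was 0)
#12 (5,1) C  (was 3)
#13 (6,5) C  (was 1)
#14 (2,5) C  (was 4)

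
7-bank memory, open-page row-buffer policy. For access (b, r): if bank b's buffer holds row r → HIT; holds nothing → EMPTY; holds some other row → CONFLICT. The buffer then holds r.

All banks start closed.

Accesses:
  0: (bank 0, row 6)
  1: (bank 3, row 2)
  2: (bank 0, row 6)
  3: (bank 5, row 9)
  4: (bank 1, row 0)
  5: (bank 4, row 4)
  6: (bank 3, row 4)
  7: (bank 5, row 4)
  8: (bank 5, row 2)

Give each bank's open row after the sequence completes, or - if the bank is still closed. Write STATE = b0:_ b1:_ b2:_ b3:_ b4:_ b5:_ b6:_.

STATE = b0:6 b1:0 b2:- b3:4 b4:4 b5:2 b6:-

#0 (0,6) E
#1 (3,2) E
#2 (0,6) H  (was 6)
#3 (5,9) E
#4 (1,0) E
#5 (4,4) E
#6 (3,4) C  (was 2)
#7 (5,4) C  (was 9)
#8 (5,2) C  (was 4)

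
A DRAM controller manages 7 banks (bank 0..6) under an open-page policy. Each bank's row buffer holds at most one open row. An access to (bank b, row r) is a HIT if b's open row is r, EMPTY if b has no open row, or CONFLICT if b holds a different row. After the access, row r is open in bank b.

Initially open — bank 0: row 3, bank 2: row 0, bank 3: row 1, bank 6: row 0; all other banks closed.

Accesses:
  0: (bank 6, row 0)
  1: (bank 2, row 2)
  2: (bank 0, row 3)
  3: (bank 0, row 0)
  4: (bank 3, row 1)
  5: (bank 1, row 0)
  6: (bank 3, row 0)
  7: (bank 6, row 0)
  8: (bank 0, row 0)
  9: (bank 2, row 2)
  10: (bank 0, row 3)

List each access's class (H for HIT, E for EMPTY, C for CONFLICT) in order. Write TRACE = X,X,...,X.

step 0: bank6 0->0 [HIT]
step 1: bank2 0->2 [CONFLICT]
step 2: bank0 3->3 [HIT]
step 3: bank0 3->0 [CONFLICT]
step 4: bank3 1->1 [HIT]
step 5: bank1 None->0 [EMPTY]
step 6: bank3 1->0 [CONFLICT]
step 7: bank6 0->0 [HIT]
step 8: bank0 0->0 [HIT]
step 9: bank2 2->2 [HIT]
step 10: bank0 0->3 [CONFLICT]

TRACE = H,C,H,C,H,E,C,H,H,H,C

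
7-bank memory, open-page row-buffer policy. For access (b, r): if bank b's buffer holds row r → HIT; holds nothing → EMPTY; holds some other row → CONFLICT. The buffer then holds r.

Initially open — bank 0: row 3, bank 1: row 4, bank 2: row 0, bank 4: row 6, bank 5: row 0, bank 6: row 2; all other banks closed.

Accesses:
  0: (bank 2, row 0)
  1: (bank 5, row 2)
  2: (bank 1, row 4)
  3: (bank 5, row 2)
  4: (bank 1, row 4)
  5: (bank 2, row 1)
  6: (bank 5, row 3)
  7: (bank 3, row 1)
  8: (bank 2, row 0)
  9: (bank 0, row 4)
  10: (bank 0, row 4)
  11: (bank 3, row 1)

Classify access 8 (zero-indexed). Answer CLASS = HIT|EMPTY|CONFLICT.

step 0: bank2 0->0 [HIT]
step 1: bank5 0->2 [CONFLICT]
step 2: bank1 4->4 [HIT]
step 3: bank5 2->2 [HIT]
step 4: bank1 4->4 [HIT]
step 5: bank2 0->1 [CONFLICT]
step 6: bank5 2->3 [CONFLICT]
step 7: bank3 None->1 [EMPTY]
step 8: bank2 1->0 [CONFLICT]
step 9: bank0 3->4 [CONFLICT]
step 10: bank0 4->4 [HIT]
step 11: bank3 1->1 [HIT]

CLASS = CONFLICT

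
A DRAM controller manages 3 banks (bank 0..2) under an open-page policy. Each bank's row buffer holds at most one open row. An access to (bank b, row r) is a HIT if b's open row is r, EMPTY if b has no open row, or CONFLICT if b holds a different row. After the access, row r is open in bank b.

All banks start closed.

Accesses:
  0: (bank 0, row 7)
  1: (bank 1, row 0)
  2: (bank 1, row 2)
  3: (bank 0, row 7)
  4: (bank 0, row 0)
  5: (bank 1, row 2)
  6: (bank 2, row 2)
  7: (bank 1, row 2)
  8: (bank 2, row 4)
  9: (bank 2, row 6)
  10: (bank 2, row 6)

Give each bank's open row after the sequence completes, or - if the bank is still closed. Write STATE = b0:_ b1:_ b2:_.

STATE = b0:0 b1:2 b2:6

#0 (0,7) E
#1 (1,0) E
#2 (1,2) C  (was 0)
#3 (0,7) H  (was 7)
#4 (0,0) C  (was 7)
#5 (1,2) H  (was 2)
#6 (2,2) E
#7 (1,2) H  (was 2)
#8 (2,4) C  (was 2)
#9 (2,6) C  (was 4)
#10 (2,6) H  (was 6)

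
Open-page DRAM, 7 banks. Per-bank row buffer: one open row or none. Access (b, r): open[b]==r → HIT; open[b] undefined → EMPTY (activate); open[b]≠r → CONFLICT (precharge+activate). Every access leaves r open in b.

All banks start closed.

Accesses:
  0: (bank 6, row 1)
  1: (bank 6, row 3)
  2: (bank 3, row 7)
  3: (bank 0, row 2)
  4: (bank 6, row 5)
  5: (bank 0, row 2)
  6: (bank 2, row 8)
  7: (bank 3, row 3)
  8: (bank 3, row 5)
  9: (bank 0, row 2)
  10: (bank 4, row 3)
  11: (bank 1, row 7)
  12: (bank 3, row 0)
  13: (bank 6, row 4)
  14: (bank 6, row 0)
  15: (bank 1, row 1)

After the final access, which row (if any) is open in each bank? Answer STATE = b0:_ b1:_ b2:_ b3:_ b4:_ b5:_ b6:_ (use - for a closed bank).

#0 (6,1) E
#1 (6,3) C  (was 1)
#2 (3,7) E
#3 (0,2) E
#4 (6,5) C  (was 3)
#5 (0,2) H  (was 2)
#6 (2,8) E
#7 (3,3) C  (was 7)
#8 (3,5) C  (was 3)
#9 (0,2) H  (was 2)
#10 (4,3) E
#11 (1,7) E
#12 (3,0) C  (was 5)
#13 (6,4) C  (was 5)
#14 (6,0) C  (was 4)
#15 (1,1) C  (was 7)

STATE = b0:2 b1:1 b2:8 b3:0 b4:3 b5:- b6:0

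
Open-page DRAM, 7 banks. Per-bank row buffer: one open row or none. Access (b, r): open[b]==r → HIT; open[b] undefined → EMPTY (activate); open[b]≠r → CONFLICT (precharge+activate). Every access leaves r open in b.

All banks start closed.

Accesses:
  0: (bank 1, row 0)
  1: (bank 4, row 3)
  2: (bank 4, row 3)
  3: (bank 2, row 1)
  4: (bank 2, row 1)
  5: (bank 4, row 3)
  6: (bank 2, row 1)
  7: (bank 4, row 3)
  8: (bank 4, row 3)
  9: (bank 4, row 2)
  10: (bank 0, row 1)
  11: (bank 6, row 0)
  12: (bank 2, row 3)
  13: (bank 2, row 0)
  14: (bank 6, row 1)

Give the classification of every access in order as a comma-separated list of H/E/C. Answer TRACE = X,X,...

#0 (1,0) E
#1 (4,3) E
#2 (4,3) H  (was 3)
#3 (2,1) E
#4 (2,1) H  (was 1)
#5 (4,3) H  (was 3)
#6 (2,1) H  (was 1)
#7 (4,3) H  (was 3)
#8 (4,3) H  (was 3)
#9 (4,2) C  (was 3)
#10 (0,1) E
#11 (6,0) E
#12 (2,3) C  (was 1)
#13 (2,0) C  (was 3)
#14 (6,1) C  (was 0)

TRACE = E,E,H,E,H,H,H,H,H,C,E,E,C,C,C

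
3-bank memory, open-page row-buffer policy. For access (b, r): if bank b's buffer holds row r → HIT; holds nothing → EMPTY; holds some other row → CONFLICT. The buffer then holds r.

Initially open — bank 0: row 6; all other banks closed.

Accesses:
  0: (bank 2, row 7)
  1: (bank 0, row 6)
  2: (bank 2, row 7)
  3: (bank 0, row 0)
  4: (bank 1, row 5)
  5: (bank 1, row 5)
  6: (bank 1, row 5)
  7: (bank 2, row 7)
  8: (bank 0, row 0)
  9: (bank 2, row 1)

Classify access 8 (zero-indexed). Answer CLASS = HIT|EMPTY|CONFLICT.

CLASS = HIT

step 0: bank2 None->7 [EMPTY]
step 1: bank0 6->6 [HIT]
step 2: bank2 7->7 [HIT]
step 3: bank0 6->0 [CONFLICT]
step 4: bank1 None->5 [EMPTY]
step 5: bank1 5->5 [HIT]
step 6: bank1 5->5 [HIT]
step 7: bank2 7->7 [HIT]
step 8: bank0 0->0 [HIT]
step 9: bank2 7->1 [CONFLICT]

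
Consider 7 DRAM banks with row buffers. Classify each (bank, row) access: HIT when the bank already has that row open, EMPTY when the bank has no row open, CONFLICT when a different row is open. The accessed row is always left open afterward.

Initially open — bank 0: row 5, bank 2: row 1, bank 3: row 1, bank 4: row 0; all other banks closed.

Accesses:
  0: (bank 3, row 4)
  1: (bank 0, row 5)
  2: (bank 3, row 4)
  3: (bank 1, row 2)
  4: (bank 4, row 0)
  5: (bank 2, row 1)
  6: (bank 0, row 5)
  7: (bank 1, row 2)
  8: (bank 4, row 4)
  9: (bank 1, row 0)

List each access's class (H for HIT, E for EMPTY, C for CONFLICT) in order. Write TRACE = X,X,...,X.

TRACE = C,H,H,E,H,H,H,H,C,C

step 0: bank3 1->4 [CONFLICT]
step 1: bank0 5->5 [HIT]
step 2: bank3 4->4 [HIT]
step 3: bank1 None->2 [EMPTY]
step 4: bank4 0->0 [HIT]
step 5: bank2 1->1 [HIT]
step 6: bank0 5->5 [HIT]
step 7: bank1 2->2 [HIT]
step 8: bank4 0->4 [CONFLICT]
step 9: bank1 2->0 [CONFLICT]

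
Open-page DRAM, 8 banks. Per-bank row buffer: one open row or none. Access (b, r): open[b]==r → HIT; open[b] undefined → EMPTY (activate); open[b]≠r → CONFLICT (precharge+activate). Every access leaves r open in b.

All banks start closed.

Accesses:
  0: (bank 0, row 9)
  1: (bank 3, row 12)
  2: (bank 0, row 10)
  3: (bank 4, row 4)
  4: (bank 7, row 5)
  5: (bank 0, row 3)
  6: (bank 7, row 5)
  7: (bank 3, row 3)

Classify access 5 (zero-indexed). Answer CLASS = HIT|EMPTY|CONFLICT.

0: bank 0 row 9 — prev None → EMPTY
1: bank 3 row 12 — prev None → EMPTY
2: bank 0 row 10 — prev 9 → CONFLICT
3: bank 4 row 4 — prev None → EMPTY
4: bank 7 row 5 — prev None → EMPTY
5: bank 0 row 3 — prev 10 → CONFLICT
6: bank 7 row 5 — prev 5 → HIT
7: bank 3 row 3 — prev 12 → CONFLICT

CLASS = CONFLICT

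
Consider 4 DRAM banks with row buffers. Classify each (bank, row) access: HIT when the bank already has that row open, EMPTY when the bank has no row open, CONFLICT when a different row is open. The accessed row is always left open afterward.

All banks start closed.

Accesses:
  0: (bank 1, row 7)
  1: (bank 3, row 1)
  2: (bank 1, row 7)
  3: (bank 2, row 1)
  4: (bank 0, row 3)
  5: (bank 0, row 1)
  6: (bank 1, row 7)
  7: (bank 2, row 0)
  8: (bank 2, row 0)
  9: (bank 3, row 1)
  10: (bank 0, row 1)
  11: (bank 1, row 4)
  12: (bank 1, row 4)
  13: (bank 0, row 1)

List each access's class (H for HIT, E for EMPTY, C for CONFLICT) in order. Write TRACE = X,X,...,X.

TRACE = E,E,H,E,E,C,H,C,H,H,H,C,H,H

  [0] b1 r7: no row ⇒ E
  [1] b3 r1: no row ⇒ E
  [2] b1 r7: had r7 ⇒ H
  [3] b2 r1: no row ⇒ E
  [4] b0 r3: no row ⇒ E
  [5] b0 r1: had r3 ⇒ C
  [6] b1 r7: had r7 ⇒ H
  [7] b2 r0: had r1 ⇒ C
  [8] b2 r0: had r0 ⇒ H
  [9] b3 r1: had r1 ⇒ H
  [10] b0 r1: had r1 ⇒ H
  [11] b1 r4: had r7 ⇒ C
  [12] b1 r4: had r4 ⇒ H
  [13] b0 r1: had r1 ⇒ H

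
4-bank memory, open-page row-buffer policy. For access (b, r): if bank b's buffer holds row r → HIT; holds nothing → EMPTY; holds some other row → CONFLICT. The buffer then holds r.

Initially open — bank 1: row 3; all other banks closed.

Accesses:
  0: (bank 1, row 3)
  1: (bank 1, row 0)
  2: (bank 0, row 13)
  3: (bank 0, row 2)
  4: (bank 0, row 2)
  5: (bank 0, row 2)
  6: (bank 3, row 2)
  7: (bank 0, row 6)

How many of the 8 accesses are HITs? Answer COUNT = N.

COUNT = 3

  [0] b1 r3: had r3 ⇒ H
  [1] b1 r0: had r3 ⇒ C
  [2] b0 r13: no row ⇒ E
  [3] b0 r2: had r13 ⇒ C
  [4] b0 r2: had r2 ⇒ H
  [5] b0 r2: had r2 ⇒ H
  [6] b3 r2: no row ⇒ E
  [7] b0 r6: had r2 ⇒ C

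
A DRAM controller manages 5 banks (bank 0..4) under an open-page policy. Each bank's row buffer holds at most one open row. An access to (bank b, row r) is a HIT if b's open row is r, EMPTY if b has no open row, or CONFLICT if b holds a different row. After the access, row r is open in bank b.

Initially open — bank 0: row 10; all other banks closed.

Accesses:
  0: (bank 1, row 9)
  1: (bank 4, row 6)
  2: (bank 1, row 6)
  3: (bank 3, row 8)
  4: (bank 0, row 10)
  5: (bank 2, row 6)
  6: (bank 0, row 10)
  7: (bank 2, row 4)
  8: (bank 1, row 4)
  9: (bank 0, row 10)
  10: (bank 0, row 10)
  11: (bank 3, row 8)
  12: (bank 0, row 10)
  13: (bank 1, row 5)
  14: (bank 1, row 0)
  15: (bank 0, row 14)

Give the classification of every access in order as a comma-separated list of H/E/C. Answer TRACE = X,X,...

#0 (1,9) E
#1 (4,6) E
#2 (1,6) C  (was 9)
#3 (3,8) E
#4 (0,10) H  (was 10)
#5 (2,6) E
#6 (0,10) H  (was 10)
#7 (2,4) C  (was 6)
#8 (1,4) C  (was 6)
#9 (0,10) H  (was 10)
#10 (0,10) H  (was 10)
#11 (3,8) H  (was 8)
#12 (0,10) H  (was 10)
#13 (1,5) C  (was 4)
#14 (1,0) C  (was 5)
#15 (0,14) C  (was 10)

TRACE = E,E,C,E,H,E,H,C,C,H,H,H,H,C,C,C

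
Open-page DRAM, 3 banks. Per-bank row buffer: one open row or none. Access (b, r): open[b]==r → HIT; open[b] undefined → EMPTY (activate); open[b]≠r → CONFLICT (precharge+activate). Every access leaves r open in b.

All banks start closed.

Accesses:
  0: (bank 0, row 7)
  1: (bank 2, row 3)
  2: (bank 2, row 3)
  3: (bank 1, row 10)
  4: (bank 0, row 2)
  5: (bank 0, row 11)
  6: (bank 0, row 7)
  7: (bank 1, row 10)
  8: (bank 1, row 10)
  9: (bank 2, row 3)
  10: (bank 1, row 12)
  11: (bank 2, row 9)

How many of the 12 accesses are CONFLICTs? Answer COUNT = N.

0: bank 0 row 7 — prev None → EMPTY
1: bank 2 row 3 — prev None → EMPTY
2: bank 2 row 3 — prev 3 → HIT
3: bank 1 row 10 — prev None → EMPTY
4: bank 0 row 2 — prev 7 → CONFLICT
5: bank 0 row 11 — prev 2 → CONFLICT
6: bank 0 row 7 — prev 11 → CONFLICT
7: bank 1 row 10 — prev 10 → HIT
8: bank 1 row 10 — prev 10 → HIT
9: bank 2 row 3 — prev 3 → HIT
10: bank 1 row 12 — prev 10 → CONFLICT
11: bank 2 row 9 — prev 3 → CONFLICT

COUNT = 5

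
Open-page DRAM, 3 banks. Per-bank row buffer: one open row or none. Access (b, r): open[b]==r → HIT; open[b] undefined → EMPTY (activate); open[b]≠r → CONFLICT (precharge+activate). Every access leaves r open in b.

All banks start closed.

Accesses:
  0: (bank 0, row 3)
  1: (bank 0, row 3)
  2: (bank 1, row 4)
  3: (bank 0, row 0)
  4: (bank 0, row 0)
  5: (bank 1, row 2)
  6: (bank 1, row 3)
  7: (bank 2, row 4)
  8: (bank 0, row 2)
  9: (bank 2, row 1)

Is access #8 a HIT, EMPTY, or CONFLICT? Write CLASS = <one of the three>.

step 0: bank0 None->3 [EMPTY]
step 1: bank0 3->3 [HIT]
step 2: bank1 None->4 [EMPTY]
step 3: bank0 3->0 [CONFLICT]
step 4: bank0 0->0 [HIT]
step 5: bank1 4->2 [CONFLICT]
step 6: bank1 2->3 [CONFLICT]
step 7: bank2 None->4 [EMPTY]
step 8: bank0 0->2 [CONFLICT]
step 9: bank2 4->1 [CONFLICT]

CLASS = CONFLICT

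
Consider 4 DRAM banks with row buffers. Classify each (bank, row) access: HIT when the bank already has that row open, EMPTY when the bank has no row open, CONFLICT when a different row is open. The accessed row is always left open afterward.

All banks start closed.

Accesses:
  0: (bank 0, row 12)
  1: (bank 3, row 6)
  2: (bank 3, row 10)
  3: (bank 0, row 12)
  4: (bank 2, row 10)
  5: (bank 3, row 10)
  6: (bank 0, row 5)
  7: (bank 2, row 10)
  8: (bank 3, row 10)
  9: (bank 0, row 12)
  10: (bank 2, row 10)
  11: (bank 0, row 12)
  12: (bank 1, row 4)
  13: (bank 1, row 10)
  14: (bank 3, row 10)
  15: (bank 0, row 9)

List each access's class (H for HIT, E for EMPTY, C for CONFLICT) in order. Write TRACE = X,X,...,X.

TRACE = E,E,C,H,E,H,C,H,H,C,H,H,E,C,H,C

0: bank 0 row 12 — prev None → EMPTY
1: bank 3 row 6 — prev None → EMPTY
2: bank 3 row 10 — prev 6 → CONFLICT
3: bank 0 row 12 — prev 12 → HIT
4: bank 2 row 10 — prev None → EMPTY
5: bank 3 row 10 — prev 10 → HIT
6: bank 0 row 5 — prev 12 → CONFLICT
7: bank 2 row 10 — prev 10 → HIT
8: bank 3 row 10 — prev 10 → HIT
9: bank 0 row 12 — prev 5 → CONFLICT
10: bank 2 row 10 — prev 10 → HIT
11: bank 0 row 12 — prev 12 → HIT
12: bank 1 row 4 — prev None → EMPTY
13: bank 1 row 10 — prev 4 → CONFLICT
14: bank 3 row 10 — prev 10 → HIT
15: bank 0 row 9 — prev 12 → CONFLICT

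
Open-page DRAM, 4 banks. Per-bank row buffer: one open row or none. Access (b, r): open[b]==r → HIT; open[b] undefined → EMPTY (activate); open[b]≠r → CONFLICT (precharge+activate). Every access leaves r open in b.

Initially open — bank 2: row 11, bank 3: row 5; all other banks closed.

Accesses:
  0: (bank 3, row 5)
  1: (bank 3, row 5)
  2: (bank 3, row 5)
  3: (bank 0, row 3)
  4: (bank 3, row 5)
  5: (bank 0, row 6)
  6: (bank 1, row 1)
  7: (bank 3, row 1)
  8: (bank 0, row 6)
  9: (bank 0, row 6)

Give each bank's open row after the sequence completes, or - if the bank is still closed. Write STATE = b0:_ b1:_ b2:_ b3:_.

#0 (3,5) H  (was 5)
#1 (3,5) H  (was 5)
#2 (3,5) H  (was 5)
#3 (0,3) E
#4 (3,5) H  (was 5)
#5 (0,6) C  (was 3)
#6 (1,1) E
#7 (3,1) C  (was 5)
#8 (0,6) H  (was 6)
#9 (0,6) H  (was 6)

STATE = b0:6 b1:1 b2:11 b3:1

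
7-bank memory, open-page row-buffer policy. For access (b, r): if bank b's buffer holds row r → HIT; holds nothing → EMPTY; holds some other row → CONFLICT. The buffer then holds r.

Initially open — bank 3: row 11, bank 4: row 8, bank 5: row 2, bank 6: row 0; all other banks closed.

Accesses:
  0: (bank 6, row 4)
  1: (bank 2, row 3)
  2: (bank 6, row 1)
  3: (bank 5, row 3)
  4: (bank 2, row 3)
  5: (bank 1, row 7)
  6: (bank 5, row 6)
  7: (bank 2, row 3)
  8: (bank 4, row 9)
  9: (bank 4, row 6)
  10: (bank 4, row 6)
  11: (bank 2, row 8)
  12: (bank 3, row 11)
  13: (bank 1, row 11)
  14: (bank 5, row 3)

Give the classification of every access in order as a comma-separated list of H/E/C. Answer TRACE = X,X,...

#0 (6,4) C  (was 0)
#1 (2,3) E
#2 (6,1) C  (was 4)
#3 (5,3) C  (was 2)
#4 (2,3) H  (was 3)
#5 (1,7) E
#6 (5,6) C  (was 3)
#7 (2,3) H  (was 3)
#8 (4,9) C  (was 8)
#9 (4,6) C  (was 9)
#10 (4,6) H  (was 6)
#11 (2,8) C  (was 3)
#12 (3,11) H  (was 11)
#13 (1,11) C  (was 7)
#14 (5,3) C  (was 6)

TRACE = C,E,C,C,H,E,C,H,C,C,H,C,H,C,C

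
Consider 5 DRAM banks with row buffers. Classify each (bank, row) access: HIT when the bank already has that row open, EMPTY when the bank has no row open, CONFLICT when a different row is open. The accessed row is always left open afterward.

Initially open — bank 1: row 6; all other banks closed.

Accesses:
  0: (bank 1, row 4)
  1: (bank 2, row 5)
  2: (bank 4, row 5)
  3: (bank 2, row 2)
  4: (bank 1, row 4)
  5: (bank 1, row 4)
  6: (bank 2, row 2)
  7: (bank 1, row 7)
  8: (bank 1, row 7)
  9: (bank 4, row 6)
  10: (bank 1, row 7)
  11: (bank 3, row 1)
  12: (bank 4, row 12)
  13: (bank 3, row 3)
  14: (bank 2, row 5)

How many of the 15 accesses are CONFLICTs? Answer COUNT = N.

0: bank 1 row 4 — prev 6 → CONFLICT
1: bank 2 row 5 — prev None → EMPTY
2: bank 4 row 5 — prev None → EMPTY
3: bank 2 row 2 — prev 5 → CONFLICT
4: bank 1 row 4 — prev 4 → HIT
5: bank 1 row 4 — prev 4 → HIT
6: bank 2 row 2 — prev 2 → HIT
7: bank 1 row 7 — prev 4 → CONFLICT
8: bank 1 row 7 — prev 7 → HIT
9: bank 4 row 6 — prev 5 → CONFLICT
10: bank 1 row 7 — prev 7 → HIT
11: bank 3 row 1 — prev None → EMPTY
12: bank 4 row 12 — prev 6 → CONFLICT
13: bank 3 row 3 — prev 1 → CONFLICT
14: bank 2 row 5 — prev 2 → CONFLICT

COUNT = 7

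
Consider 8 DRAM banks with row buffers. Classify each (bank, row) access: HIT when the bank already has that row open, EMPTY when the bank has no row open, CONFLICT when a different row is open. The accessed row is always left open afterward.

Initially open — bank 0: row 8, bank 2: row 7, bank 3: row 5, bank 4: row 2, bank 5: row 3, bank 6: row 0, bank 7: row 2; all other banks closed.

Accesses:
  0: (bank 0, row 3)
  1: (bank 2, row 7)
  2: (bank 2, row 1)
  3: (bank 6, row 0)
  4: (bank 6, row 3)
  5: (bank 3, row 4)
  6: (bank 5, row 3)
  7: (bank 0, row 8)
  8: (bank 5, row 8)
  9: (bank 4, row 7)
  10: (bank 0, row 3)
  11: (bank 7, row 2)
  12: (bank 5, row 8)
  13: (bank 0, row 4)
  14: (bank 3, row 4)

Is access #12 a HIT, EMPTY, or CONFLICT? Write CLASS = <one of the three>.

CLASS = HIT

0: bank 0 row 3 — prev 8 → CONFLICT
1: bank 2 row 7 — prev 7 → HIT
2: bank 2 row 1 — prev 7 → CONFLICT
3: bank 6 row 0 — prev 0 → HIT
4: bank 6 row 3 — prev 0 → CONFLICT
5: bank 3 row 4 — prev 5 → CONFLICT
6: bank 5 row 3 — prev 3 → HIT
7: bank 0 row 8 — prev 3 → CONFLICT
8: bank 5 row 8 — prev 3 → CONFLICT
9: bank 4 row 7 — prev 2 → CONFLICT
10: bank 0 row 3 — prev 8 → CONFLICT
11: bank 7 row 2 — prev 2 → HIT
12: bank 5 row 8 — prev 8 → HIT
13: bank 0 row 4 — prev 3 → CONFLICT
14: bank 3 row 4 — prev 4 → HIT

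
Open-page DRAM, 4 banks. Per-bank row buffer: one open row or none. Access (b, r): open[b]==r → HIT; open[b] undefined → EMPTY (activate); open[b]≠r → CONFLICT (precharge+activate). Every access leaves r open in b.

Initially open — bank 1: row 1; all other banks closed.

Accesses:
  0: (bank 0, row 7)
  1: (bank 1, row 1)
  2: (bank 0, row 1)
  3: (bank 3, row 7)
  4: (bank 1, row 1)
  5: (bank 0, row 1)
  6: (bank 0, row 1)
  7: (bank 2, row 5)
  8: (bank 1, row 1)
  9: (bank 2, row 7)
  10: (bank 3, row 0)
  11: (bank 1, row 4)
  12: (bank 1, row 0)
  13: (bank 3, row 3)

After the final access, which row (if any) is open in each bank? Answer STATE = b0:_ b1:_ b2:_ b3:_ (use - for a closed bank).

#0 (0,7) E
#1 (1,1) H  (was 1)
#2 (0,1) C  (was 7)
#3 (3,7) E
#4 (1,1) H  (was 1)
#5 (0,1) H  (was 1)
#6 (0,1) H  (was 1)
#7 (2,5) E
#8 (1,1) H  (was 1)
#9 (2,7) C  (was 5)
#10 (3,0) C  (was 7)
#11 (1,4) C  (was 1)
#12 (1,0) C  (was 4)
#13 (3,3) C  (was 0)

STATE = b0:1 b1:0 b2:7 b3:3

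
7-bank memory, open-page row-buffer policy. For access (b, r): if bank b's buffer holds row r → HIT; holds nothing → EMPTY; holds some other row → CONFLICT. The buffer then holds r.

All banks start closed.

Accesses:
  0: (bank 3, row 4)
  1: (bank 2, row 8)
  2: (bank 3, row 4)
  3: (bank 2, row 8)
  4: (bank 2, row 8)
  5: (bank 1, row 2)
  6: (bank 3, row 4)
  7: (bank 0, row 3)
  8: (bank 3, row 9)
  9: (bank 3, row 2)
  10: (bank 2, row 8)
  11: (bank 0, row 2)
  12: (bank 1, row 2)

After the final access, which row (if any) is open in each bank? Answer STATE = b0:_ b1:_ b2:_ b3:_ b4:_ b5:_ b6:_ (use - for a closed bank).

STATE = b0:2 b1:2 b2:8 b3:2 b4:- b5:- b6:-

  [0] b3 r4: no row ⇒ E
  [1] b2 r8: no row ⇒ E
  [2] b3 r4: had r4 ⇒ H
  [3] b2 r8: had r8 ⇒ H
  [4] b2 r8: had r8 ⇒ H
  [5] b1 r2: no row ⇒ E
  [6] b3 r4: had r4 ⇒ H
  [7] b0 r3: no row ⇒ E
  [8] b3 r9: had r4 ⇒ C
  [9] b3 r2: had r9 ⇒ C
  [10] b2 r8: had r8 ⇒ H
  [11] b0 r2: had r3 ⇒ C
  [12] b1 r2: had r2 ⇒ H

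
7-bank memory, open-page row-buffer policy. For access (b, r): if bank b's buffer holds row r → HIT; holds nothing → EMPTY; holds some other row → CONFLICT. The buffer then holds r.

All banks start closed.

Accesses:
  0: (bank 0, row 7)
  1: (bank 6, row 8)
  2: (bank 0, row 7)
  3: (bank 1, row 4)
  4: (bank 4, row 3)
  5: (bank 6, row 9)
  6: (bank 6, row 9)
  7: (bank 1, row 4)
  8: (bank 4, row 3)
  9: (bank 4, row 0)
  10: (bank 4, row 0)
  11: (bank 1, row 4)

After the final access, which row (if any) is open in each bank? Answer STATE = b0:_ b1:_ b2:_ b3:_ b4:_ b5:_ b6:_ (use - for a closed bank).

step 0: bank0 None->7 [EMPTY]
step 1: bank6 None->8 [EMPTY]
step 2: bank0 7->7 [HIT]
step 3: bank1 None->4 [EMPTY]
step 4: bank4 None->3 [EMPTY]
step 5: bank6 8->9 [CONFLICT]
step 6: bank6 9->9 [HIT]
step 7: bank1 4->4 [HIT]
step 8: bank4 3->3 [HIT]
step 9: bank4 3->0 [CONFLICT]
step 10: bank4 0->0 [HIT]
step 11: bank1 4->4 [HIT]

STATE = b0:7 b1:4 b2:- b3:- b4:0 b5:- b6:9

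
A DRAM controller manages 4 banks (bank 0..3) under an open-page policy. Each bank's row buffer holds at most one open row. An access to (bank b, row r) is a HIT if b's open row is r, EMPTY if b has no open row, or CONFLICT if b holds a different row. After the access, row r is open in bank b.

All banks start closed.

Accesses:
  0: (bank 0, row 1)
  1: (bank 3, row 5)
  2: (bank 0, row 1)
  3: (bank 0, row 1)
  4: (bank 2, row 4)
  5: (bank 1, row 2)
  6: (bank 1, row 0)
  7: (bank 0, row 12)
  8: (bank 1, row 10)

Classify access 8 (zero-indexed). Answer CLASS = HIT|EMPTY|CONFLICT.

0: bank 0 row 1 — prev None → EMPTY
1: bank 3 row 5 — prev None → EMPTY
2: bank 0 row 1 — prev 1 → HIT
3: bank 0 row 1 — prev 1 → HIT
4: bank 2 row 4 — prev None → EMPTY
5: bank 1 row 2 — prev None → EMPTY
6: bank 1 row 0 — prev 2 → CONFLICT
7: bank 0 row 12 — prev 1 → CONFLICT
8: bank 1 row 10 — prev 0 → CONFLICT

CLASS = CONFLICT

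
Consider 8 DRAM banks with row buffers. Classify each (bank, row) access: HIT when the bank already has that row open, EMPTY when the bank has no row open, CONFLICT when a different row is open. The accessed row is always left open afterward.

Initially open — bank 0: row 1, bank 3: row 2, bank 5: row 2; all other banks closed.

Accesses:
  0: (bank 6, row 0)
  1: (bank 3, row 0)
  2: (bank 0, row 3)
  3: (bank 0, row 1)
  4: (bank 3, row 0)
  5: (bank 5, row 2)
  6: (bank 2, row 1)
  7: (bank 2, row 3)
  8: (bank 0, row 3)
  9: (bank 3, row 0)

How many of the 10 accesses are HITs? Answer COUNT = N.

step 0: bank6 None->0 [EMPTY]
step 1: bank3 2->0 [CONFLICT]
step 2: bank0 1->3 [CONFLICT]
step 3: bank0 3->1 [CONFLICT]
step 4: bank3 0->0 [HIT]
step 5: bank5 2->2 [HIT]
step 6: bank2 None->1 [EMPTY]
step 7: bank2 1->3 [CONFLICT]
step 8: bank0 1->3 [CONFLICT]
step 9: bank3 0->0 [HIT]

COUNT = 3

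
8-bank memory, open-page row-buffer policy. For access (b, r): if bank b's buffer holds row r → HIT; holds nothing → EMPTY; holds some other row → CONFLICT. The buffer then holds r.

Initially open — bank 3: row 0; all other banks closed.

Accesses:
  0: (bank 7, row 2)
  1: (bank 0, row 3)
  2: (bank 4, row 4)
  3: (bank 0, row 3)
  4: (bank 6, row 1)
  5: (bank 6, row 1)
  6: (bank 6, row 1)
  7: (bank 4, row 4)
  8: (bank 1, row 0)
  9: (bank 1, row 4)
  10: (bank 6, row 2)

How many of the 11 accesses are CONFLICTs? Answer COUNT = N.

COUNT = 2

0: bank 7 row 2 — prev None → EMPTY
1: bank 0 row 3 — prev None → EMPTY
2: bank 4 row 4 — prev None → EMPTY
3: bank 0 row 3 — prev 3 → HIT
4: bank 6 row 1 — prev None → EMPTY
5: bank 6 row 1 — prev 1 → HIT
6: bank 6 row 1 — prev 1 → HIT
7: bank 4 row 4 — prev 4 → HIT
8: bank 1 row 0 — prev None → EMPTY
9: bank 1 row 4 — prev 0 → CONFLICT
10: bank 6 row 2 — prev 1 → CONFLICT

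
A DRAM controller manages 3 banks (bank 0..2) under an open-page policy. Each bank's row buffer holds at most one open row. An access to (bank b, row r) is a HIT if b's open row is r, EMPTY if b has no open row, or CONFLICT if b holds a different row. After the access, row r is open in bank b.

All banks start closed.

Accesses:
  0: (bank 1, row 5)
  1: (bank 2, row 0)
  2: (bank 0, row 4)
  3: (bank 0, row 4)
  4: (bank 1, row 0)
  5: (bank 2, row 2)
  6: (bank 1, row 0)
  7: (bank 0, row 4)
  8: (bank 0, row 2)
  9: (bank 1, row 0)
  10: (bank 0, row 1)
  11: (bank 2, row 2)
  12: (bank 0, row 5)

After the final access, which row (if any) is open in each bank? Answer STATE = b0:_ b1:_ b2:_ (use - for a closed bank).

STATE = b0:5 b1:0 b2:2

step 0: bank1 None->5 [EMPTY]
step 1: bank2 None->0 [EMPTY]
step 2: bank0 None->4 [EMPTY]
step 3: bank0 4->4 [HIT]
step 4: bank1 5->0 [CONFLICT]
step 5: bank2 0->2 [CONFLICT]
step 6: bank1 0->0 [HIT]
step 7: bank0 4->4 [HIT]
step 8: bank0 4->2 [CONFLICT]
step 9: bank1 0->0 [HIT]
step 10: bank0 2->1 [CONFLICT]
step 11: bank2 2->2 [HIT]
step 12: bank0 1->5 [CONFLICT]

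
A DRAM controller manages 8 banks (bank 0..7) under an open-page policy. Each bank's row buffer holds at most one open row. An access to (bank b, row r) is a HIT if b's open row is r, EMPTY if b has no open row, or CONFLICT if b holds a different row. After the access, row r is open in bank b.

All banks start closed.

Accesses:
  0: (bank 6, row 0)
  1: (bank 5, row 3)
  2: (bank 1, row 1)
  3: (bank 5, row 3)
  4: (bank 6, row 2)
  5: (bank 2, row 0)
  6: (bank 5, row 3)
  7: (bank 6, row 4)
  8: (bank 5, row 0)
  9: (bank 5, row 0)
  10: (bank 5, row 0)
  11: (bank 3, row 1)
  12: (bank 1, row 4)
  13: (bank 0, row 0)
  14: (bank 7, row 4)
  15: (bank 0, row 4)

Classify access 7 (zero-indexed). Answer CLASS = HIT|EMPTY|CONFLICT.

CLASS = CONFLICT

0: bank 6 row 0 — prev None → EMPTY
1: bank 5 row 3 — prev None → EMPTY
2: bank 1 row 1 — prev None → EMPTY
3: bank 5 row 3 — prev 3 → HIT
4: bank 6 row 2 — prev 0 → CONFLICT
5: bank 2 row 0 — prev None → EMPTY
6: bank 5 row 3 — prev 3 → HIT
7: bank 6 row 4 — prev 2 → CONFLICT
8: bank 5 row 0 — prev 3 → CONFLICT
9: bank 5 row 0 — prev 0 → HIT
10: bank 5 row 0 — prev 0 → HIT
11: bank 3 row 1 — prev None → EMPTY
12: bank 1 row 4 — prev 1 → CONFLICT
13: bank 0 row 0 — prev None → EMPTY
14: bank 7 row 4 — prev None → EMPTY
15: bank 0 row 4 — prev 0 → CONFLICT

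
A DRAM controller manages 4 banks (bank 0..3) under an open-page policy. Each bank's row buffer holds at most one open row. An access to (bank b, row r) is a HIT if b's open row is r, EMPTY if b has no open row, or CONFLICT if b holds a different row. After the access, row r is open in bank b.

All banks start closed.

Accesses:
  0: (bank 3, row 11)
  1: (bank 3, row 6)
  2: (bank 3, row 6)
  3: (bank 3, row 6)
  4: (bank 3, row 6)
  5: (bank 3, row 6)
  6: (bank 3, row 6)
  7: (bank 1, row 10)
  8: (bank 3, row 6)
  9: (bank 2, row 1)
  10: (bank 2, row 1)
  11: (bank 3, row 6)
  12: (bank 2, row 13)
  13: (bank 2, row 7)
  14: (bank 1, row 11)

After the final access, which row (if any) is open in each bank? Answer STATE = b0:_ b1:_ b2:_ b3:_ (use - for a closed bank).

STATE = b0:- b1:11 b2:7 b3:6

#0 (3,11) E
#1 (3,6) C  (was 11)
#2 (3,6) H  (was 6)
#3 (3,6) H  (was 6)
#4 (3,6) H  (was 6)
#5 (3,6) H  (was 6)
#6 (3,6) H  (was 6)
#7 (1,10) E
#8 (3,6) H  (was 6)
#9 (2,1) E
#10 (2,1) H  (was 1)
#11 (3,6) H  (was 6)
#12 (2,13) C  (was 1)
#13 (2,7) C  (was 13)
#14 (1,11) C  (was 10)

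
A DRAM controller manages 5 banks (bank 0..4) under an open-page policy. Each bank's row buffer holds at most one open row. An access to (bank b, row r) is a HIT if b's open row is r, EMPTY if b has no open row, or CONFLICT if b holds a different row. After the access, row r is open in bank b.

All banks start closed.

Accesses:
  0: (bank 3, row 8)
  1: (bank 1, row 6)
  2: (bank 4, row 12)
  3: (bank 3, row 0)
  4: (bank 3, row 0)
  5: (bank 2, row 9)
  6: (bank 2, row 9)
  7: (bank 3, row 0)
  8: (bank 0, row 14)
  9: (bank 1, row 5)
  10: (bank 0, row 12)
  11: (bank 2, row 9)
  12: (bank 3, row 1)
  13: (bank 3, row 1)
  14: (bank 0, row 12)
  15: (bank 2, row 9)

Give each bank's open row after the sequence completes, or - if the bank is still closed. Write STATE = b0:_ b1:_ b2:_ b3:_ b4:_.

#0 (3,8) E
#1 (1,6) E
#2 (4,12) E
#3 (3,0) C  (was 8)
#4 (3,0) H  (was 0)
#5 (2,9) E
#6 (2,9) H  (was 9)
#7 (3,0) H  (was 0)
#8 (0,14) E
#9 (1,5) C  (was 6)
#10 (0,12) C  (was 14)
#11 (2,9) H  (was 9)
#12 (3,1) C  (was 0)
#13 (3,1) H  (was 1)
#14 (0,12) H  (was 12)
#15 (2,9) H  (was 9)

STATE = b0:12 b1:5 b2:9 b3:1 b4:12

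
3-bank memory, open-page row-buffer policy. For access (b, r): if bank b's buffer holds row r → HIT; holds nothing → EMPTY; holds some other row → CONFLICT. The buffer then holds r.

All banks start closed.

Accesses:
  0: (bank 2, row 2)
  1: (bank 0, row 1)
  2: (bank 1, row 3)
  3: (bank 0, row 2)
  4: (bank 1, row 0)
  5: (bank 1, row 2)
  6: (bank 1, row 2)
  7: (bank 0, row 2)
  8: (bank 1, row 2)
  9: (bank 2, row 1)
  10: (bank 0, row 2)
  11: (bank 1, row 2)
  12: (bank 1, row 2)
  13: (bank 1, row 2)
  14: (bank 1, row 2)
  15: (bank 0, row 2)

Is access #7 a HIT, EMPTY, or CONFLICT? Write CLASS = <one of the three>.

CLASS = HIT

#0 (2,2) E
#1 (0,1) E
#2 (1,3) E
#3 (0,2) C  (was 1)
#4 (1,0) C  (was 3)
#5 (1,2) C  (was 0)
#6 (1,2) H  (was 2)
#7 (0,2) H  (was 2)
#8 (1,2) H  (was 2)
#9 (2,1) C  (was 2)
#10 (0,2) H  (was 2)
#11 (1,2) H  (was 2)
#12 (1,2) H  (was 2)
#13 (1,2) H  (was 2)
#14 (1,2) H  (was 2)
#15 (0,2) H  (was 2)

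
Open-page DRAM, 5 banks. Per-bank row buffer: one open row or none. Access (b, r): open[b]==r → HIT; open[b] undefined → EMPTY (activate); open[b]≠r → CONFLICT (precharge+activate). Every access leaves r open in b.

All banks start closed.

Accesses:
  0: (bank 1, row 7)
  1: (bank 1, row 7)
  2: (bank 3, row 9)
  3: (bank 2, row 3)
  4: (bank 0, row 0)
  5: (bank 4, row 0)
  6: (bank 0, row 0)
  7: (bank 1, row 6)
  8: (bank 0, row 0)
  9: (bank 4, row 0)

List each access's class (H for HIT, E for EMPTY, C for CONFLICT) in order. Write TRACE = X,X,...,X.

TRACE = E,H,E,E,E,E,H,C,H,H

0: bank 1 row 7 — prev None → EMPTY
1: bank 1 row 7 — prev 7 → HIT
2: bank 3 row 9 — prev None → EMPTY
3: bank 2 row 3 — prev None → EMPTY
4: bank 0 row 0 — prev None → EMPTY
5: bank 4 row 0 — prev None → EMPTY
6: bank 0 row 0 — prev 0 → HIT
7: bank 1 row 6 — prev 7 → CONFLICT
8: bank 0 row 0 — prev 0 → HIT
9: bank 4 row 0 — prev 0 → HIT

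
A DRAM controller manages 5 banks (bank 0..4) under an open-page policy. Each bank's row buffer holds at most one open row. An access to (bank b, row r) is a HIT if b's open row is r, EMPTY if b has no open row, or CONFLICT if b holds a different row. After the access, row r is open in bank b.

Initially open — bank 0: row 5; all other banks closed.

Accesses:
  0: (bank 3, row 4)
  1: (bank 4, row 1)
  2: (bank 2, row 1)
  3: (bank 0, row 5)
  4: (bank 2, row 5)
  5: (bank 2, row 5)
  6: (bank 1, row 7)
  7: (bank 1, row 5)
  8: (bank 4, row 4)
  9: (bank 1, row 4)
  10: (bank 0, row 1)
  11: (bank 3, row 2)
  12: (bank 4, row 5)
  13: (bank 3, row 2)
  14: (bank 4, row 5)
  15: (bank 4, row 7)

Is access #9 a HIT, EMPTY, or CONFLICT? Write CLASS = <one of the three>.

  [0] b3 r4: no row ⇒ E
  [1] b4 r1: no row ⇒ E
  [2] b2 r1: no row ⇒ E
  [3] b0 r5: had r5 ⇒ H
  [4] b2 r5: had r1 ⇒ C
  [5] b2 r5: had r5 ⇒ H
  [6] b1 r7: no row ⇒ E
  [7] b1 r5: had r7 ⇒ C
  [8] b4 r4: had r1 ⇒ C
  [9] b1 r4: had r5 ⇒ C
  [10] b0 r1: had r5 ⇒ C
  [11] b3 r2: had r4 ⇒ C
  [12] b4 r5: had r4 ⇒ C
  [13] b3 r2: had r2 ⇒ H
  [14] b4 r5: had r5 ⇒ H
  [15] b4 r7: had r5 ⇒ C

CLASS = CONFLICT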